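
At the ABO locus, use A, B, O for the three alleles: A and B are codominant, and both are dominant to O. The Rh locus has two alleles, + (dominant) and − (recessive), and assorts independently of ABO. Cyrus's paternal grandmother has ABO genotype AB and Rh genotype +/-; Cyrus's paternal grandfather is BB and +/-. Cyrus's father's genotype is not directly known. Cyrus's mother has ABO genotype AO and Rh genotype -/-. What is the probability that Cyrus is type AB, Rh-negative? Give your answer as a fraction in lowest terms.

3/16

Cyrus's father's ABO genotype from AB × BB: 1/2 AB, 1/2 BB.
Crossing each possibility with the mother AO and summing P(type AB): 1/2·1/4 + 1/2·1/2 = 3/8.
Similarly for Rh via the father's Rh distribution: P(Rh-) = 1/2.
Independent loci: 3/8 × 1/2 = 3/16.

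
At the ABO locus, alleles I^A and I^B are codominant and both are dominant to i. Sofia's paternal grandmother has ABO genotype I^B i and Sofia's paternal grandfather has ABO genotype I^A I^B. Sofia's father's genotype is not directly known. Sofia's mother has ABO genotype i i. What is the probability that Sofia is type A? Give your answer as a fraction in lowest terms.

Sofia's father's ABO genotype from I^B i × I^A I^B: 1/4 I^A I^B, 1/4 I^A i, 1/4 I^B I^B, 1/4 I^B i.
Crossing each possibility with the mother i i and summing P(type A): 1/4·1/2 + 1/4·1/2 + 1/4·0 + 1/4·0 = 1/4.

1/4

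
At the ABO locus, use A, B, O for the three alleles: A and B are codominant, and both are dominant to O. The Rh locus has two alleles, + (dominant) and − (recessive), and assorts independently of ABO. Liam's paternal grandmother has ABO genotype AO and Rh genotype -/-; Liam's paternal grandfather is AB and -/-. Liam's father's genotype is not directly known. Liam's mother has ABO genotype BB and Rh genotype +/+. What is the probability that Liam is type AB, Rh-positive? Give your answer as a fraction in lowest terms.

1/2

Liam's father's ABO genotype from AO × AB: 1/4 AA, 1/4 AB, 1/4 AO, 1/4 BO.
Crossing each possibility with the mother BB and summing P(type AB): 1/4·1 + 1/4·1/2 + 1/4·1/2 + 1/4·0 = 1/2.
Similarly for Rh via the father's Rh distribution: P(Rh+) = 1.
Independent loci: 1/2 × 1 = 1/2.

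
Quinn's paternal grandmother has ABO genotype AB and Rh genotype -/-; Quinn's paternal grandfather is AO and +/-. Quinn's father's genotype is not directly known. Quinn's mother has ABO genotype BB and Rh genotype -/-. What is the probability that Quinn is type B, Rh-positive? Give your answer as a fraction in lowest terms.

1/8

Quinn's father's ABO genotype from AB × AO: 1/4 AA, 1/4 AB, 1/4 AO, 1/4 BO.
Crossing each possibility with the mother BB and summing P(type B): 1/4·0 + 1/4·1/2 + 1/4·1/2 + 1/4·1 = 1/2.
Similarly for Rh via the father's Rh distribution: P(Rh+) = 1/4.
Independent loci: 1/2 × 1/4 = 1/8.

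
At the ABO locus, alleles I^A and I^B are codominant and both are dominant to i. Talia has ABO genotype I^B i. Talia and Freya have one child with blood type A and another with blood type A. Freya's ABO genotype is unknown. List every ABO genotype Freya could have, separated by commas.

For each candidate genotype of Freya, check whether crossing it with I^B i can produce every observed child phenotype.
  I^A I^A → possible child types {A, AB} ✓
  I^A I^B → possible child types {A, B, AB} ✓
  I^A i → possible child types {O, A, B, AB} ✓
  I^B I^B → possible child types {B} ✗
  I^B i → possible child types {O, B} ✗
  i i → possible child types {O, B} ✗

I^A I^A, I^A I^B, I^A i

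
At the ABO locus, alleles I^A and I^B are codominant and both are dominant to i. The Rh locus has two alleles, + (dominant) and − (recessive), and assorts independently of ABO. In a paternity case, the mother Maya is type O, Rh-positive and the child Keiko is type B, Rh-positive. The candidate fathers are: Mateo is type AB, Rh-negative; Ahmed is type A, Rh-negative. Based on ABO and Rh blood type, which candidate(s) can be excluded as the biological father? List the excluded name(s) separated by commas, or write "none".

Ahmed

A candidate is excluded only if no genotype consistent with his phenotype could produce a type B, Rh-positive child with a type O, Rh-positive mother.
Ahmed (type A, Rh-): no genotype consistent with that phenotype can produce a type-B Rh+ child with a type-O mother.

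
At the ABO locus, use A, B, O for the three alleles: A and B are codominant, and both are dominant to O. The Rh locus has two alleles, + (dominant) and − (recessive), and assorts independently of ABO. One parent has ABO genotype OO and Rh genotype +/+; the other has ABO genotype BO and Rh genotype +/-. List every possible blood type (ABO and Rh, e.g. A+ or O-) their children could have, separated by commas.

Gametes from OO × BO give offspring ABO genotypes BO, OO, i.e. phenotypes O, B.
Rh cross +/+ × +/- → phenotypes Rh+.
Combining independently: O+, B+.

O+, B+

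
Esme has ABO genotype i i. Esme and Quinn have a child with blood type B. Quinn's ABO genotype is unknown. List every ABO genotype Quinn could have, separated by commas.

I^A I^B, I^B I^B, I^B i

For each candidate genotype of Quinn, check whether crossing it with i i can produce every observed child phenotype.
  I^A I^A → possible child types {A} ✗
  I^A I^B → possible child types {A, B} ✓
  I^A i → possible child types {O, A} ✗
  I^B I^B → possible child types {B} ✓
  I^B i → possible child types {O, B} ✓
  i i → possible child types {O} ✗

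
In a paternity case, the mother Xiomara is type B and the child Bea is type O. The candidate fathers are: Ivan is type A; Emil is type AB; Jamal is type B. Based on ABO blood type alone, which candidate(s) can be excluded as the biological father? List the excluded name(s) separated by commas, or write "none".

A candidate is excluded only if no genotype consistent with his phenotype could produce a type O child with a type B mother.
Emil (type AB): no genotype consistent with that phenotype can produce a type-O child with a type-B mother.

Emil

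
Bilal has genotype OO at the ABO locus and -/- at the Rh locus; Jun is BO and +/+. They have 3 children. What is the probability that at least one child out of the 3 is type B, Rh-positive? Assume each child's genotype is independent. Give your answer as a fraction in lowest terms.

ABO cross OO × BO → 1/2 O, 1/2 B.
Rh cross -/- × +/+ → 1 Rh+; so P(type B, Rh-positive) = 1/2 × 1 = 1/2 per child.
P(none) = (1/2)^3 = 1/8; P(at least one) = 1 − 1/8 = 7/8.

7/8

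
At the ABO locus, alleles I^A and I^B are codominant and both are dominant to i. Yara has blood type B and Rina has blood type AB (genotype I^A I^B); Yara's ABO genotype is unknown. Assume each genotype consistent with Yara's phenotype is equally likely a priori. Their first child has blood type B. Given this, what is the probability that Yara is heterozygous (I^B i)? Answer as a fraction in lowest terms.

Possible genotypes: Yara ∈ {I^B I^B, I^B i}; Rina ∈ {I^A I^B}.
Weight each parental genotype pair by prior × P(type-B child):
  I^B I^B × I^A I^B: posterior weight 1/2.
  I^B i × I^A I^B: posterior weight 1/2.
Sum the posterior weight over pairs where Yara is I^B i: 1/2.

1/2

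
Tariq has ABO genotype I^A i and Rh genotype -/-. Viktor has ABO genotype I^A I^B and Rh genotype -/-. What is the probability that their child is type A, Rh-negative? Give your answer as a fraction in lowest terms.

ABO cross I^A i × I^A I^B → offspring phenotypes: 1/2 A, 1/4 B, 1/4 AB.
Rh cross -/- × -/- → 1 Rh-.
Independent loci: P(type A, Rh-negative) = 1/2 × 1 = 1/2.

1/2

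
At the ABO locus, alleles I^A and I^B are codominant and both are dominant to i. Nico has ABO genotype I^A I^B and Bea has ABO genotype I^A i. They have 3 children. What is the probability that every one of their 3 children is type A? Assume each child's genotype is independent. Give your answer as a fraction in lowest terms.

ABO cross I^A I^B × I^A i → 1/2 A, 1/4 B, 1/4 AB.
So P(type A) = 1/2 per child.
All 3 independent: (1/2)^3 = 1/8.

1/8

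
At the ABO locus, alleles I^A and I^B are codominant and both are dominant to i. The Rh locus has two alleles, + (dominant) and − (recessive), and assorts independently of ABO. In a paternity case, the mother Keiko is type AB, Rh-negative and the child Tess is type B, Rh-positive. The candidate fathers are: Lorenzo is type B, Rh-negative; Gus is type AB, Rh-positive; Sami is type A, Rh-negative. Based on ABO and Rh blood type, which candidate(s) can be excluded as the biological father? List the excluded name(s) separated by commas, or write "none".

Lorenzo, Sami

A candidate is excluded only if no genotype consistent with his phenotype could produce a type B, Rh-positive child with a type AB, Rh-negative mother.
Lorenzo (type B, Rh-): no genotype consistent with that phenotype can produce a type-B Rh+ child with a type-AB mother.
Sami (type A, Rh-): no genotype consistent with that phenotype can produce a type-B Rh+ child with a type-AB mother.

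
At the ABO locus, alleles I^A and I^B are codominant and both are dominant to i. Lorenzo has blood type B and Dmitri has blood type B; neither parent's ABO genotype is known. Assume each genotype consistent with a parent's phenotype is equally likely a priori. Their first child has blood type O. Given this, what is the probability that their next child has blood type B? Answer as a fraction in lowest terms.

3/4

Possible genotypes: Lorenzo ∈ {I^B I^B, I^B i}; Dmitri ∈ {I^B I^B, I^B i}.
Weight each parental genotype pair by prior × P(type-O child):
  I^B i × I^B i: posterior weight 1; P(next child type B) = 3/4.
Weighted sum = 3/4.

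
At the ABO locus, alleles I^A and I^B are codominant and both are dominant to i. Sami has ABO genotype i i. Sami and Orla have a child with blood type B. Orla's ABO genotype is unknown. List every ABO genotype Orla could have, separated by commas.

For each candidate genotype of Orla, check whether crossing it with i i can produce every observed child phenotype.
  I^A I^A → possible child types {A} ✗
  I^A I^B → possible child types {A, B} ✓
  I^A i → possible child types {O, A} ✗
  I^B I^B → possible child types {B} ✓
  I^B i → possible child types {O, B} ✓
  i i → possible child types {O} ✗

I^A I^B, I^B I^B, I^B i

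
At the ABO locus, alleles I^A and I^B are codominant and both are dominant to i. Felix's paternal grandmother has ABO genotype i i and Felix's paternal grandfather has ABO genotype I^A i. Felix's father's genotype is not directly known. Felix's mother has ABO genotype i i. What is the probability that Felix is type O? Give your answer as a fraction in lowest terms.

Felix's father's ABO genotype from i i × I^A i: 1/2 I^A i, 1/2 i i.
Crossing each possibility with the mother i i and summing P(type O): 1/2·1/2 + 1/2·1 = 3/4.

3/4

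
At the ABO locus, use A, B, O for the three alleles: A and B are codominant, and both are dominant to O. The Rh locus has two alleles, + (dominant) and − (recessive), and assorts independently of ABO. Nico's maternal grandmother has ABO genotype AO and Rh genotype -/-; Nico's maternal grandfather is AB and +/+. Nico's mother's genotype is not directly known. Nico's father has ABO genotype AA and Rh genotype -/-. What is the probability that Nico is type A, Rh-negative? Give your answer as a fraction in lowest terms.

Nico's mother's ABO genotype from AO × AB: 1/4 AA, 1/4 AB, 1/4 AO, 1/4 BO.
Crossing each possibility with the father AA and summing P(type A): 1/4·1 + 1/4·1/2 + 1/4·1 + 1/4·1/2 = 3/4.
Similarly for Rh via the mother's Rh distribution: P(Rh-) = 1/2.
Independent loci: 3/4 × 1/2 = 3/8.

3/8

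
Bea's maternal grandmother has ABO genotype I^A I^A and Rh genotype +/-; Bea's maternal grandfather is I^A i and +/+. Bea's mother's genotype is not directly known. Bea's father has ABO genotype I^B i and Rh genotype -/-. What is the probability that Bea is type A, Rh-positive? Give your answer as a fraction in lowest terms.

9/32

Bea's mother's ABO genotype from I^A I^A × I^A i: 1/2 I^A I^A, 1/2 I^A i.
Crossing each possibility with the father I^B i and summing P(type A): 1/2·1/2 + 1/2·1/4 = 3/8.
Similarly for Rh via the mother's Rh distribution: P(Rh+) = 3/4.
Independent loci: 3/8 × 3/4 = 9/32.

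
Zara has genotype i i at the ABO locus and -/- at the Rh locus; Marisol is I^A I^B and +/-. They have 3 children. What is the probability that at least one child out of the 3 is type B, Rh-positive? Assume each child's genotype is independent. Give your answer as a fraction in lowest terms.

ABO cross i i × I^A I^B → 1/2 A, 1/2 B.
Rh cross -/- × +/- → 1/2 Rh+, 1/2 Rh-; so P(type B, Rh-positive) = 1/2 × 1/2 = 1/4 per child.
P(none) = (3/4)^3 = 27/64; P(at least one) = 1 − 27/64 = 37/64.

37/64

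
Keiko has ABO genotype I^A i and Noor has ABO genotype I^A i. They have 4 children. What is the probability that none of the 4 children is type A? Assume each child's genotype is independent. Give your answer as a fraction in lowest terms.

1/256

ABO cross I^A i × I^A i → 1/4 O, 3/4 A.
So P(type A) = 3/4 per child.
P(not type A) = 1/4 for one child; (1/4)^4 = 1/256.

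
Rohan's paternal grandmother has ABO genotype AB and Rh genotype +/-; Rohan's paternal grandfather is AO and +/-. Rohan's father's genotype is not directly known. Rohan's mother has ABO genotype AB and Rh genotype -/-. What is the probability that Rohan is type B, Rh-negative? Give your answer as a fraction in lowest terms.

1/8

Rohan's father's ABO genotype from AB × AO: 1/4 AA, 1/4 AB, 1/4 AO, 1/4 BO.
Crossing each possibility with the mother AB and summing P(type B): 1/4·0 + 1/4·1/4 + 1/4·1/4 + 1/4·1/2 = 1/4.
Similarly for Rh via the father's Rh distribution: P(Rh-) = 1/2.
Independent loci: 1/4 × 1/2 = 1/8.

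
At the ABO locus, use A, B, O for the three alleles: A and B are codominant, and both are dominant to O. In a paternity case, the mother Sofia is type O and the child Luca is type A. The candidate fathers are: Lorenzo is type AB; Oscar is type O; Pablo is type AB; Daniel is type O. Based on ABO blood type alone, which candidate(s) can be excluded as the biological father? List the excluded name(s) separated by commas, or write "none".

A candidate is excluded only if no genotype consistent with his phenotype could produce a type A child with a type O mother.
Oscar (type O): no genotype consistent with that phenotype can produce a type-A child with a type-O mother.
Daniel (type O): no genotype consistent with that phenotype can produce a type-A child with a type-O mother.

Oscar, Daniel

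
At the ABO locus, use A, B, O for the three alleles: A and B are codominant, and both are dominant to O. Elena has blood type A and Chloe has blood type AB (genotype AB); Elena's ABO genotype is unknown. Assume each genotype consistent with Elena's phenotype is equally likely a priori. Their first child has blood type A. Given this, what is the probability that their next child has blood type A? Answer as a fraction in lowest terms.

Possible genotypes: Elena ∈ {AA, AO}; Chloe ∈ {AB}.
Weight each parental genotype pair by prior × P(type-A child):
  AA × AB: posterior weight 1/2; P(next child type A) = 1/2.
  AO × AB: posterior weight 1/2; P(next child type A) = 1/2.
Weighted sum = 1/2.

1/2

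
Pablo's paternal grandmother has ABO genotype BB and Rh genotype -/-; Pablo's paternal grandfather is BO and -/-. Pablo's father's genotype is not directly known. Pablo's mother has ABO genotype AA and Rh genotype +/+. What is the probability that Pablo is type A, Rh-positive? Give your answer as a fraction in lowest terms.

Pablo's father's ABO genotype from BB × BO: 1/2 BB, 1/2 BO.
Crossing each possibility with the mother AA and summing P(type A): 1/2·0 + 1/2·1/2 = 1/4.
Similarly for Rh via the father's Rh distribution: P(Rh+) = 1.
Independent loci: 1/4 × 1 = 1/4.

1/4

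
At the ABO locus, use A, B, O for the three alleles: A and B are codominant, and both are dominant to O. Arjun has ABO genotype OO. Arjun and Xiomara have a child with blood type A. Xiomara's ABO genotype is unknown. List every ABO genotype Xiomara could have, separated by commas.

For each candidate genotype of Xiomara, check whether crossing it with OO can produce every observed child phenotype.
  AA → possible child types {A} ✓
  AB → possible child types {A, B} ✓
  AO → possible child types {O, A} ✓
  BB → possible child types {B} ✗
  BO → possible child types {O, B} ✗
  OO → possible child types {O} ✗

AA, AB, AO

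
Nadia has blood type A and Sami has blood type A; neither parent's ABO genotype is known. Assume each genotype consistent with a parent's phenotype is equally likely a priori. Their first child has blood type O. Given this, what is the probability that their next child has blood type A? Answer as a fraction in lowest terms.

3/4

Possible genotypes: Nadia ∈ {I^A I^A, I^A i}; Sami ∈ {I^A I^A, I^A i}.
Weight each parental genotype pair by prior × P(type-O child):
  I^A i × I^A i: posterior weight 1; P(next child type A) = 3/4.
Weighted sum = 3/4.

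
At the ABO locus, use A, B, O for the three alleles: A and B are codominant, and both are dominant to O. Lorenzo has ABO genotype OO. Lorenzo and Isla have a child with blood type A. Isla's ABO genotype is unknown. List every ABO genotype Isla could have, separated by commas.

For each candidate genotype of Isla, check whether crossing it with OO can produce every observed child phenotype.
  AA → possible child types {A} ✓
  AB → possible child types {A, B} ✓
  AO → possible child types {O, A} ✓
  BB → possible child types {B} ✗
  BO → possible child types {O, B} ✗
  OO → possible child types {O} ✗

AA, AB, AO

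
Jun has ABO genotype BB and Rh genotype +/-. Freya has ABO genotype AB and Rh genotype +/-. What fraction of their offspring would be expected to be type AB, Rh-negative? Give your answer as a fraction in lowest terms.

ABO cross BB × AB → offspring phenotypes: 1/2 B, 1/2 AB.
Rh cross +/- × +/- → 3/4 Rh+, 1/4 Rh-.
Independent loci: P(type AB, Rh-negative) = 1/2 × 1/4 = 1/8.

1/8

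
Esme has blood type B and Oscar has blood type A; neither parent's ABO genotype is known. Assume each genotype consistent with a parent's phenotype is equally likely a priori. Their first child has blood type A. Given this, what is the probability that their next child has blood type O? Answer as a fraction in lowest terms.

Possible genotypes: Esme ∈ {I^B I^B, I^B i}; Oscar ∈ {I^A I^A, I^A i}.
Weight each parental genotype pair by prior × P(type-A child):
  I^B i × I^A I^A: posterior weight 2/3; P(next child type O) = 0.
  I^B i × I^A i: posterior weight 1/3; P(next child type O) = 1/4.
Weighted sum = 1/12.

1/12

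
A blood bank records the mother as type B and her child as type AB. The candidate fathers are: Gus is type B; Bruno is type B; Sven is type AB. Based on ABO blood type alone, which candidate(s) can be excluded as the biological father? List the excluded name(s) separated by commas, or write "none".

A candidate is excluded only if no genotype consistent with his phenotype could produce a type AB child with a type B mother.
Gus (type B): no genotype consistent with that phenotype can produce a type-AB child with a type-B mother.
Bruno (type B): no genotype consistent with that phenotype can produce a type-AB child with a type-B mother.

Gus, Bruno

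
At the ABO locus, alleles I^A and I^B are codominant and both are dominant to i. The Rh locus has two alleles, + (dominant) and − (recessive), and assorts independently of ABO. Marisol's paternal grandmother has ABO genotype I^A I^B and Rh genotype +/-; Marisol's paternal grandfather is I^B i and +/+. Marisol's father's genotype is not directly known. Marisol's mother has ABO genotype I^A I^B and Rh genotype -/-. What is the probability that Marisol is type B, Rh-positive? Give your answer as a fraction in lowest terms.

Marisol's father's ABO genotype from I^A I^B × I^B i: 1/4 I^A I^B, 1/4 I^A i, 1/4 I^B I^B, 1/4 I^B i.
Crossing each possibility with the mother I^A I^B and summing P(type B): 1/4·1/4 + 1/4·1/4 + 1/4·1/2 + 1/4·1/2 = 3/8.
Similarly for Rh via the father's Rh distribution: P(Rh+) = 3/4.
Independent loci: 3/8 × 3/4 = 9/32.

9/32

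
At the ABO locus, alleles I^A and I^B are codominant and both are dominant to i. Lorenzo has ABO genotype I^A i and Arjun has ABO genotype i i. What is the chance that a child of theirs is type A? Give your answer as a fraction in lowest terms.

1/2

ABO cross I^A i × i i → offspring phenotypes: 1/2 O, 1/2 A.
So P(type A) = 1/2.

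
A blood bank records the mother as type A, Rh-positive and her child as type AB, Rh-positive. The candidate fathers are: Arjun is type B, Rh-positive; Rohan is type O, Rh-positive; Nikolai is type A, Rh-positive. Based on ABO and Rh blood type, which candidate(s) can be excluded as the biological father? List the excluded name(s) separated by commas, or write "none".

Rohan, Nikolai

A candidate is excluded only if no genotype consistent with his phenotype could produce a type AB, Rh-positive child with a type A, Rh-positive mother.
Rohan (type O, Rh+): no genotype consistent with that phenotype can produce a type-AB Rh+ child with a type-A mother.
Nikolai (type A, Rh+): no genotype consistent with that phenotype can produce a type-AB Rh+ child with a type-A mother.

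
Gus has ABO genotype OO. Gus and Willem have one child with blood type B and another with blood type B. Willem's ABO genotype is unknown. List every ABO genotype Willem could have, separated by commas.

For each candidate genotype of Willem, check whether crossing it with OO can produce every observed child phenotype.
  AA → possible child types {A} ✗
  AB → possible child types {A, B} ✓
  AO → possible child types {O, A} ✗
  BB → possible child types {B} ✓
  BO → possible child types {O, B} ✓
  OO → possible child types {O} ✗

AB, BB, BO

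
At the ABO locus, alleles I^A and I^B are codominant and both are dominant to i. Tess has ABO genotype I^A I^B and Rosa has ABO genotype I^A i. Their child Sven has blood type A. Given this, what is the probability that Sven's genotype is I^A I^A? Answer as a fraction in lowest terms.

Cross I^A I^B × I^A i → 1/4 I^A I^A, 1/4 I^A I^B, 1/4 I^A i, 1/4 I^B i.
Type-A genotypes among offspring: I^A I^A (1/4), I^A i (1/4); total 1/2.
P(I^A I^A | type A) = (1/4) / (1/2) = 1/2.

1/2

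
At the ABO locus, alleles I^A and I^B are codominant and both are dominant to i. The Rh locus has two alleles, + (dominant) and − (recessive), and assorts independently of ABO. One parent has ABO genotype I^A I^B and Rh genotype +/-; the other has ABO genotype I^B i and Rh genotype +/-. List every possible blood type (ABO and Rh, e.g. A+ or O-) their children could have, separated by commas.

A+, A-, B+, B-, AB+, AB-

Gametes from I^A I^B × I^B i give offspring ABO genotypes I^A I^B, I^A i, I^B I^B, I^B i, i.e. phenotypes A, B, AB.
Rh cross +/- × +/- → phenotypes Rh+, Rh-.
Combining independently: A+, A-, B+, B-, AB+, AB-.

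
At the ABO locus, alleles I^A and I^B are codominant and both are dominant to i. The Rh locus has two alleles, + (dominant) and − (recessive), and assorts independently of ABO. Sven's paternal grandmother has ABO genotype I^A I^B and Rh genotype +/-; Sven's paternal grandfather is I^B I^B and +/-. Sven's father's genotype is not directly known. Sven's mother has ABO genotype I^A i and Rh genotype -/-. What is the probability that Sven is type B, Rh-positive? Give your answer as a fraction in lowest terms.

3/16

Sven's father's ABO genotype from I^A I^B × I^B I^B: 1/2 I^A I^B, 1/2 I^B I^B.
Crossing each possibility with the mother I^A i and summing P(type B): 1/2·1/4 + 1/2·1/2 = 3/8.
Similarly for Rh via the father's Rh distribution: P(Rh+) = 1/2.
Independent loci: 3/8 × 1/2 = 3/16.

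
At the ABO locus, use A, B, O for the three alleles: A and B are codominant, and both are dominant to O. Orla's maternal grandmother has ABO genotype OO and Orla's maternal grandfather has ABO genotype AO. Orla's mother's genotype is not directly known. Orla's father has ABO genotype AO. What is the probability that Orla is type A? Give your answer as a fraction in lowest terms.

Orla's mother's ABO genotype from OO × AO: 1/2 AO, 1/2 OO.
Crossing each possibility with the father AO and summing P(type A): 1/2·3/4 + 1/2·1/2 = 5/8.

5/8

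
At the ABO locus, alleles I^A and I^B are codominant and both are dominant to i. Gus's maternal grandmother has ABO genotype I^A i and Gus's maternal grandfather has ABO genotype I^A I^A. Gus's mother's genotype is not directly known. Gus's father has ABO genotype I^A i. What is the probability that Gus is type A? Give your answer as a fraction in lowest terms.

7/8

Gus's mother's ABO genotype from I^A i × I^A I^A: 1/2 I^A I^A, 1/2 I^A i.
Crossing each possibility with the father I^A i and summing P(type A): 1/2·1 + 1/2·3/4 = 7/8.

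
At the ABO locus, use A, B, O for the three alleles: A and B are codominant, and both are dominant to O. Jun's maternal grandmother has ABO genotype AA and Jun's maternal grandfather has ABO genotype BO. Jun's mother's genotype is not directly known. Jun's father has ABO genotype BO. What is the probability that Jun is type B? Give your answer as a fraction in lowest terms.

3/8

Jun's mother's ABO genotype from AA × BO: 1/2 AB, 1/2 AO.
Crossing each possibility with the father BO and summing P(type B): 1/2·1/2 + 1/2·1/4 = 3/8.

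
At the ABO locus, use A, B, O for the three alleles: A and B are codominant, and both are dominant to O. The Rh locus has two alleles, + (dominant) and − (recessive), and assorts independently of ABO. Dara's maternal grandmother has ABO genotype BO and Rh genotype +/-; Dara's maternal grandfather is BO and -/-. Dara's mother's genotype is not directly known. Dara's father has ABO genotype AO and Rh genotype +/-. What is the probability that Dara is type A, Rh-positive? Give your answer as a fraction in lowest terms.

5/32

Dara's mother's ABO genotype from BO × BO: 1/4 BB, 1/2 BO, 1/4 OO.
Crossing each possibility with the father AO and summing P(type A): 1/4·0 + 1/2·1/4 + 1/4·1/2 = 1/4.
Similarly for Rh via the mother's Rh distribution: P(Rh+) = 5/8.
Independent loci: 1/4 × 5/8 = 5/32.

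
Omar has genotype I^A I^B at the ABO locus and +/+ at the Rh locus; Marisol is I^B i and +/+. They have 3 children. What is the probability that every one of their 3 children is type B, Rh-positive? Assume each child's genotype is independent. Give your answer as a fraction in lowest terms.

1/8

ABO cross I^A I^B × I^B i → 1/4 A, 1/2 B, 1/4 AB.
Rh cross +/+ × +/+ → 1 Rh+; so P(type B, Rh-positive) = 1/2 × 1 = 1/2 per child.
All 3 independent: (1/2)^3 = 1/8.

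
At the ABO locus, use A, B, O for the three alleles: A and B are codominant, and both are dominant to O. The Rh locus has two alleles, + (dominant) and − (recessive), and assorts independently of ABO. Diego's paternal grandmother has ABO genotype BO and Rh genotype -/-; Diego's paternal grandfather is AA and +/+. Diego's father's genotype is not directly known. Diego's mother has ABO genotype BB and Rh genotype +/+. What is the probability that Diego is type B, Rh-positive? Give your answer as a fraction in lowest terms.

Diego's father's ABO genotype from BO × AA: 1/2 AB, 1/2 AO.
Crossing each possibility with the mother BB and summing P(type B): 1/2·1/2 + 1/2·1/2 = 1/2.
Similarly for Rh via the father's Rh distribution: P(Rh+) = 1.
Independent loci: 1/2 × 1 = 1/2.

1/2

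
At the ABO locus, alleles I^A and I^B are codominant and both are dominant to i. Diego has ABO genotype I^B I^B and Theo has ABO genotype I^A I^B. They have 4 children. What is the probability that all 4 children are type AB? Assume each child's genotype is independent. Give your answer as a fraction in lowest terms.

1/16

ABO cross I^B I^B × I^A I^B → 1/2 B, 1/2 AB.
So P(type AB) = 1/2 per child.
All 4 independent: (1/2)^4 = 1/16.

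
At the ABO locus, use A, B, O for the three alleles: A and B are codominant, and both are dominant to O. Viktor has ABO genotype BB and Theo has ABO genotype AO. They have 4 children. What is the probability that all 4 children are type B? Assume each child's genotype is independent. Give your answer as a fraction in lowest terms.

1/16

ABO cross BB × AO → 1/2 B, 1/2 AB.
So P(type B) = 1/2 per child.
All 4 independent: (1/2)^4 = 1/16.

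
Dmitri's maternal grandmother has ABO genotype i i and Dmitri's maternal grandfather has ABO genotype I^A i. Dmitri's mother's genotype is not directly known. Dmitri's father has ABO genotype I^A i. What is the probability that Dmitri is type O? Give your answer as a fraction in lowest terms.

3/8

Dmitri's mother's ABO genotype from i i × I^A i: 1/2 I^A i, 1/2 i i.
Crossing each possibility with the father I^A i and summing P(type O): 1/2·1/4 + 1/2·1/2 = 3/8.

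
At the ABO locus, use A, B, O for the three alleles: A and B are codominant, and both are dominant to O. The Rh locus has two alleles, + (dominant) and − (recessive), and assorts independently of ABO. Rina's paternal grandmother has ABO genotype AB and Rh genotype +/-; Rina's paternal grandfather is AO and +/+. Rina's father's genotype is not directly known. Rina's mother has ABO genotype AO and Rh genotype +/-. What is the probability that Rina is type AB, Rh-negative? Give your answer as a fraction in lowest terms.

1/64

Rina's father's ABO genotype from AB × AO: 1/4 AA, 1/4 AB, 1/4 AO, 1/4 BO.
Crossing each possibility with the mother AO and summing P(type AB): 1/4·0 + 1/4·1/4 + 1/4·0 + 1/4·1/4 = 1/8.
Similarly for Rh via the father's Rh distribution: P(Rh-) = 1/8.
Independent loci: 1/8 × 1/8 = 1/64.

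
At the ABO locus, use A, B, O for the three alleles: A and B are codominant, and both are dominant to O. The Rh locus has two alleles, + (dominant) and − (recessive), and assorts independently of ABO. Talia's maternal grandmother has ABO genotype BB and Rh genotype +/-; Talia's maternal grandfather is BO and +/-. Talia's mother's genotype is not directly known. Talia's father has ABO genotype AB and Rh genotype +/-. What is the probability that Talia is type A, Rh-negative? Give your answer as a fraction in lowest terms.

1/32

Talia's mother's ABO genotype from BB × BO: 1/2 BB, 1/2 BO.
Crossing each possibility with the father AB and summing P(type A): 1/2·0 + 1/2·1/4 = 1/8.
Similarly for Rh via the mother's Rh distribution: P(Rh-) = 1/4.
Independent loci: 1/8 × 1/4 = 1/32.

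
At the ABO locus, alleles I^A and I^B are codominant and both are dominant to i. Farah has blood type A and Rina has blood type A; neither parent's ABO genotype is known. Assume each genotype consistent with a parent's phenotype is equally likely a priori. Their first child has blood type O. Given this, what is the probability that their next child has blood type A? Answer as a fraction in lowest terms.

3/4

Possible genotypes: Farah ∈ {I^A I^A, I^A i}; Rina ∈ {I^A I^A, I^A i}.
Weight each parental genotype pair by prior × P(type-O child):
  I^A i × I^A i: posterior weight 1; P(next child type A) = 3/4.
Weighted sum = 3/4.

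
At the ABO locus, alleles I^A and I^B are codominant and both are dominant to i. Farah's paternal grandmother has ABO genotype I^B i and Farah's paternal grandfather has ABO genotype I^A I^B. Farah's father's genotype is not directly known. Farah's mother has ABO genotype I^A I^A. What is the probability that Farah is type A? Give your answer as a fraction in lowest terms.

1/2

Farah's father's ABO genotype from I^B i × I^A I^B: 1/4 I^A I^B, 1/4 I^A i, 1/4 I^B I^B, 1/4 I^B i.
Crossing each possibility with the mother I^A I^A and summing P(type A): 1/4·1/2 + 1/4·1 + 1/4·0 + 1/4·1/2 = 1/2.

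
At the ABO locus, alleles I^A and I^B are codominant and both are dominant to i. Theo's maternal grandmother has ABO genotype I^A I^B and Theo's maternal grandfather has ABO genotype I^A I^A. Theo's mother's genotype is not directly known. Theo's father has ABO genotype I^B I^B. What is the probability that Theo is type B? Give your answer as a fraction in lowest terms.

1/4

Theo's mother's ABO genotype from I^A I^B × I^A I^A: 1/2 I^A I^A, 1/2 I^A I^B.
Crossing each possibility with the father I^B I^B and summing P(type B): 1/2·0 + 1/2·1/2 = 1/4.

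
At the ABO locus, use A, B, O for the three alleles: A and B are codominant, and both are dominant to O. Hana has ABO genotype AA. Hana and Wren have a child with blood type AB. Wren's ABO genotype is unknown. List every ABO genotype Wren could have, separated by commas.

AB, BB, BO

For each candidate genotype of Wren, check whether crossing it with AA can produce every observed child phenotype.
  AA → possible child types {A} ✗
  AB → possible child types {A, AB} ✓
  AO → possible child types {A} ✗
  BB → possible child types {AB} ✓
  BO → possible child types {A, AB} ✓
  OO → possible child types {A} ✗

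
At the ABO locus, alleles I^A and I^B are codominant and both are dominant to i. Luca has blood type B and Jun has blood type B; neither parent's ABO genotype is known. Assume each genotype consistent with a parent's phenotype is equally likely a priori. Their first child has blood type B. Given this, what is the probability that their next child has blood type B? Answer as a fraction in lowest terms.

19/20

Possible genotypes: Luca ∈ {I^B I^B, I^B i}; Jun ∈ {I^B I^B, I^B i}.
Weight each parental genotype pair by prior × P(type-B child):
  I^B I^B × I^B I^B: posterior weight 4/15; P(next child type B) = 1.
  I^B I^B × I^B i: posterior weight 4/15; P(next child type B) = 1.
  I^B i × I^B I^B: posterior weight 4/15; P(next child type B) = 1.
  I^B i × I^B i: posterior weight 1/5; P(next child type B) = 3/4.
Weighted sum = 19/20.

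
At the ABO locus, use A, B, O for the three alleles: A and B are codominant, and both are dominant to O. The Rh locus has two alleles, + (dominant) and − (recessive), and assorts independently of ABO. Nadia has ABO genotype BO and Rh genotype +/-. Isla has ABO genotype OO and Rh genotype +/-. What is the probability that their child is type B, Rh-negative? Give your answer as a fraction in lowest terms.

ABO cross BO × OO → offspring phenotypes: 1/2 O, 1/2 B.
Rh cross +/- × +/- → 3/4 Rh+, 1/4 Rh-.
Independent loci: P(type B, Rh-negative) = 1/2 × 1/4 = 1/8.

1/8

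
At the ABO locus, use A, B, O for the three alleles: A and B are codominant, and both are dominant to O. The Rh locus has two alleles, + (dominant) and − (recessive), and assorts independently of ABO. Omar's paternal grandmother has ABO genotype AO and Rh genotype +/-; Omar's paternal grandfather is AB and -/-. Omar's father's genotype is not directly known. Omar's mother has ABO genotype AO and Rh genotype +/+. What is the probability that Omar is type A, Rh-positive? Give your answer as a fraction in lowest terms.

5/8

Omar's father's ABO genotype from AO × AB: 1/4 AA, 1/4 AB, 1/4 AO, 1/4 BO.
Crossing each possibility with the mother AO and summing P(type A): 1/4·1 + 1/4·1/2 + 1/4·3/4 + 1/4·1/4 = 5/8.
Similarly for Rh via the father's Rh distribution: P(Rh+) = 1.
Independent loci: 5/8 × 1 = 5/8.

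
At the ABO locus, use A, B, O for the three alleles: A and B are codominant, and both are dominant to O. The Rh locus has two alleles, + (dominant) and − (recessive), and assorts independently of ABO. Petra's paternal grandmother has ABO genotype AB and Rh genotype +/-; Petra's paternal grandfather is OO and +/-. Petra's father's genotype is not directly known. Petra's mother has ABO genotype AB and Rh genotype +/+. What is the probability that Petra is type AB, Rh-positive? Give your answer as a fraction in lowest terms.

Petra's father's ABO genotype from AB × OO: 1/2 AO, 1/2 BO.
Crossing each possibility with the mother AB and summing P(type AB): 1/2·1/4 + 1/2·1/4 = 1/4.
Similarly for Rh via the father's Rh distribution: P(Rh+) = 1.
Independent loci: 1/4 × 1 = 1/4.

1/4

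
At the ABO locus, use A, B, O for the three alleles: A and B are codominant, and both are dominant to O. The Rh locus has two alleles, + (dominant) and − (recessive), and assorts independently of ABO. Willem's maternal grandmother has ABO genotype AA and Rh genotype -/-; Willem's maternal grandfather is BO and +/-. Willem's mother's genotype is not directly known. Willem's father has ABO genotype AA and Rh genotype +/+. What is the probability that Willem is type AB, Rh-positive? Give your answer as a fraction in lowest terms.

Willem's mother's ABO genotype from AA × BO: 1/2 AB, 1/2 AO.
Crossing each possibility with the father AA and summing P(type AB): 1/2·1/2 + 1/2·0 = 1/4.
Similarly for Rh via the mother's Rh distribution: P(Rh+) = 1.
Independent loci: 1/4 × 1 = 1/4.

1/4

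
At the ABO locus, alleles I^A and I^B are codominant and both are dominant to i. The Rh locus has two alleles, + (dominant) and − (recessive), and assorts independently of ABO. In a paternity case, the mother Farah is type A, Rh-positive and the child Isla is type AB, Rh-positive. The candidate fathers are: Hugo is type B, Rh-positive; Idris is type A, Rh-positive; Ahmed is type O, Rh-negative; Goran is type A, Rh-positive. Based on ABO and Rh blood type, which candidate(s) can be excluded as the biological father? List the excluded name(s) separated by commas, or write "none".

A candidate is excluded only if no genotype consistent with his phenotype could produce a type AB, Rh-positive child with a type A, Rh-positive mother.
Idris (type A, Rh+): no genotype consistent with that phenotype can produce a type-AB Rh+ child with a type-A mother.
Ahmed (type O, Rh-): no genotype consistent with that phenotype can produce a type-AB Rh+ child with a type-A mother.
Goran (type A, Rh+): no genotype consistent with that phenotype can produce a type-AB Rh+ child with a type-A mother.

Idris, Ahmed, Goran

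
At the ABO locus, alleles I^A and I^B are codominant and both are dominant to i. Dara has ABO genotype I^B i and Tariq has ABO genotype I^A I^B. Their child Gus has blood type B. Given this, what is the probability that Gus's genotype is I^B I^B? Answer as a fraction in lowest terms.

Cross I^B i × I^A I^B → 1/4 I^A I^B, 1/4 I^A i, 1/4 I^B I^B, 1/4 I^B i.
Type-B genotypes among offspring: I^B I^B (1/4), I^B i (1/4); total 1/2.
P(I^B I^B | type B) = (1/4) / (1/2) = 1/2.

1/2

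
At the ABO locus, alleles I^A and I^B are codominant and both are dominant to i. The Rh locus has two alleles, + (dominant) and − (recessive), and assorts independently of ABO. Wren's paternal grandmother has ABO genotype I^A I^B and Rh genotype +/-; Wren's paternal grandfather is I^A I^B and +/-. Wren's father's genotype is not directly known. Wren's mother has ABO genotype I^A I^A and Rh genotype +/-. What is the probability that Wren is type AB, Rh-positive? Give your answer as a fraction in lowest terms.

Wren's father's ABO genotype from I^A I^B × I^A I^B: 1/4 I^A I^A, 1/2 I^A I^B, 1/4 I^B I^B.
Crossing each possibility with the mother I^A I^A and summing P(type AB): 1/4·0 + 1/2·1/2 + 1/4·1 = 1/2.
Similarly for Rh via the father's Rh distribution: P(Rh+) = 3/4.
Independent loci: 1/2 × 3/4 = 3/8.

3/8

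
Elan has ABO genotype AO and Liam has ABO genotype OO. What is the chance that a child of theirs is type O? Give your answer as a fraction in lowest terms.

ABO cross AO × OO → offspring phenotypes: 1/2 O, 1/2 A.
So P(type O) = 1/2.

1/2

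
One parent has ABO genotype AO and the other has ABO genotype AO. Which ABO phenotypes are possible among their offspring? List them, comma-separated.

O, A

Gametes from AO × AO give offspring ABO genotypes AA, AO, OO, i.e. phenotypes O, A.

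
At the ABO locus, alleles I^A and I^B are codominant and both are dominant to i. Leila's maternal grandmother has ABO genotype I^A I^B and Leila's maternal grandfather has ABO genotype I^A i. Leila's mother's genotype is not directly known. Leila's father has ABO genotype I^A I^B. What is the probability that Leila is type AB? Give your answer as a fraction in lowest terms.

3/8

Leila's mother's ABO genotype from I^A I^B × I^A i: 1/4 I^A I^A, 1/4 I^A I^B, 1/4 I^A i, 1/4 I^B i.
Crossing each possibility with the father I^A I^B and summing P(type AB): 1/4·1/2 + 1/4·1/2 + 1/4·1/4 + 1/4·1/4 = 3/8.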